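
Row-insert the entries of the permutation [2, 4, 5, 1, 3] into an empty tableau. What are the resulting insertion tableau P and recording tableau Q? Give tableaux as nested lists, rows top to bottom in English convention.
P = [[1, 3, 5], [2, 4]], Q = [[1, 2, 3], [4, 5]]

Insert each entry of the permutation into P by Schensted row insertion, recording in Q the position of each new cell.

Insert 2: appended to row 1. P = [[2]].
Insert 4: appended to row 1. P = [[2, 4]].
Insert 5: appended to row 1. P = [[2, 4, 5]].
Insert 1: 1 bumps 2 from row 1; 2 starts row 2. P = [[1, 4, 5], [2]].
Insert 3: 3 bumps 4 from row 1; 4 appends to row 2. P = [[1, 3, 5], [2, 4]].

So P = [[1, 3, 5], [2, 4]], Q = [[1, 2, 3], [4, 5]].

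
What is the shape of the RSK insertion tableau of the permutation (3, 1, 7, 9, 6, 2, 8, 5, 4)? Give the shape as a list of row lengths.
[3, 3, 2, 1]

Row-insert each entry into an empty tableau.

After inserting 3: P = [[3]].
After inserting 1: P = [[1], [3]].
After inserting 7: P = [[1, 7], [3]].
After inserting 9: P = [[1, 7, 9], [3]].
After inserting 6: P = [[1, 6, 9], [3, 7]].
After inserting 2: P = [[1, 2, 9], [3, 6], [7]].
After inserting 8: P = [[1, 2, 8], [3, 6, 9], [7]].
After inserting 5: P = [[1, 2, 5], [3, 6, 8], [7, 9]].
After inserting 4: P = [[1, 2, 4], [3, 5, 8], [6, 9], [7]].

The final insertion tableau P = [[1, 2, 4], [3, 5, 8], [6, 9], [7]] has shape [3, 3, 2, 1].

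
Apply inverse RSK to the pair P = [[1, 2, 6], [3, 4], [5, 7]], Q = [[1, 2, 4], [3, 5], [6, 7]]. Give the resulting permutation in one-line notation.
Reverse RSK: for i = n, n-1, ..., 1, locate i in Q, remove the corresponding corner cell from P, and reverse-bump its entry up through P; the value ejected from row 1 is w(i).

So w = 3 5 4 7 6 1 2.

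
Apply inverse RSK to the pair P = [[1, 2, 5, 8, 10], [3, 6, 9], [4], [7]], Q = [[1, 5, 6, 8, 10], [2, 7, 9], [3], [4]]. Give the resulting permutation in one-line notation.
Reverse the RSK construction: for i from n down to 1, find the cell of Q containing i, remove the entry at that cell from P, and reverse-bump it up through P; the value ejected from row 1 is w(i).

Step i=10: Q has 10 at row 1, column 5; remove that cell from P, ejecting 10. So w(10) = 10. P is now [[1, 2, 5, 8], [3, 6, 9], [4], [7]].
Step i=9: Q has 9 at row 2, column 3; remove 9 from row 2 of P and reverse-bump: 9 enters row 1 and ejects 8. So w(9) = 8. P is now [[1, 2, 5, 9], [3, 6], [4], [7]].
Step i=8: Q has 8 at row 1, column 4; remove that cell from P, ejecting 9. So w(8) = 9. P is now [[1, 2, 5], [3, 6], [4], [7]].
Step i=7: Q has 7 at row 2, column 2; remove 6 from row 2 of P and reverse-bump: 6 enters row 1 and ejects 5. So w(7) = 5. P is now [[1, 2, 6], [3], [4], [7]].
Step i=6: Q has 6 at row 1, column 3; remove that cell from P, ejecting 6. So w(6) = 6. P is now [[1, 2], [3], [4], [7]].
Step i=5: Q has 5 at row 1, column 2; remove that cell from P, ejecting 2. So w(5) = 2. P is now [[1], [3], [4], [7]].
Step i=4: Q has 4 at row 4, column 1; remove 7 from row 4 of P and reverse-bump: 7 enters row 3 and ejects 4; 4 enters row 2 and ejects 3; 3 enters row 1 and ejects 1. So w(4) = 1. P is now [[3], [4], [7]].
Step i=3: Q has 3 at row 3, column 1; remove 7 from row 3 of P and reverse-bump: 7 enters row 2 and ejects 4; 4 enters row 1 and ejects 3. So w(3) = 3. P is now [[4], [7]].
Step i=2: Q has 2 at row 2, column 1; remove 7 from row 2 of P and reverse-bump: 7 enters row 1 and ejects 4. So w(2) = 4. P is now [[7]].
Step i=1: Q has 1 at row 1, column 1; remove that cell from P, ejecting 7. So w(1) = 7. P is now [].

So w = 7 4 3 1 2 6 5 9 8 10.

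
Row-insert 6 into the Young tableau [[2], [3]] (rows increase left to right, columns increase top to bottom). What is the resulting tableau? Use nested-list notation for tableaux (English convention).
[[2, 6], [3]]

6 is larger than every entry of row 1, so it is appended to row 1. The new tableau is [[2, 6], [3]].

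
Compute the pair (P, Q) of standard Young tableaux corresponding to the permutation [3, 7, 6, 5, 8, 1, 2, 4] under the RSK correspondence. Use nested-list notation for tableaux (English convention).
P = [[1, 2, 4], [3, 5, 8], [6], [7]], Q = [[1, 2, 5], [3, 7, 8], [4], [6]]

Insert each entry of the permutation into P by Schensted row insertion, recording in Q the position of each new cell.

After inserting 3: P = [[3]].
After inserting 7: P = [[3, 7]].
After inserting 6: P = [[3, 6], [7]].
After inserting 5: P = [[3, 5], [6], [7]].
After inserting 8: P = [[3, 5, 8], [6], [7]].
After inserting 1: P = [[1, 5, 8], [3], [6], [7]].
After inserting 2: P = [[1, 2, 8], [3, 5], [6], [7]].
After inserting 4: P = [[1, 2, 4], [3, 5, 8], [6], [7]].

So P = [[1, 2, 4], [3, 5, 8], [6], [7]], Q = [[1, 2, 5], [3, 7, 8], [4], [6]].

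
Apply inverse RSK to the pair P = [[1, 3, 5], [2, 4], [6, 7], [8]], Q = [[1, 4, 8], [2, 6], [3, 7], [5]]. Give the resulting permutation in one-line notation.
Reverse the RSK construction: for i from n down to 1, find the cell of Q containing i, remove the entry at that cell from P, and reverse-bump it up through P; the value ejected from row 1 is w(i).

Step i=8: Q has 8 at row 1, column 3; remove that cell from P, ejecting 5. So w(8) = 5. P is now [[1, 3], [2, 4], [6, 7], [8]].
Step i=7: Q has 7 at row 3, column 2; remove 7 from row 3 of P and reverse-bump: 7 enters row 2 and ejects 4; 4 enters row 1 and ejects 3. So w(7) = 3. P is now [[1, 4], [2, 7], [6], [8]].
Step i=6: Q has 6 at row 2, column 2; remove 7 from row 2 of P and reverse-bump: 7 enters row 1 and ejects 4. So w(6) = 4. P is now [[1, 7], [2], [6], [8]].
Step i=5: Q has 5 at row 4, column 1; remove 8 from row 4 of P and reverse-bump: 8 enters row 3 and ejects 6; 6 enters row 2 and ejects 2; 2 enters row 1 and ejects 1. So w(5) = 1. P is now [[2, 7], [6], [8]].
Step i=4: Q has 4 at row 1, column 2; remove that cell from P, ejecting 7. So w(4) = 7. P is now [[2], [6], [8]].
Step i=3: Q has 3 at row 3, column 1; remove 8 from row 3 of P and reverse-bump: 8 enters row 2 and ejects 6; 6 enters row 1 and ejects 2. So w(3) = 2. P is now [[6], [8]].
Step i=2: Q has 2 at row 2, column 1; remove 8 from row 2 of P and reverse-bump: 8 enters row 1 and ejects 6. So w(2) = 6. P is now [[8]].
Step i=1: Q has 1 at row 1, column 1; remove that cell from P, ejecting 8. So w(1) = 8. P is now [].

So w = 8 6 2 7 1 4 3 5.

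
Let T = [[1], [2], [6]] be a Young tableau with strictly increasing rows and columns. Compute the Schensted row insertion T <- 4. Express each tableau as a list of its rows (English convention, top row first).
4 is larger than every entry of row 1, so it is appended to row 1. The new tableau is [[1, 4], [2], [6]].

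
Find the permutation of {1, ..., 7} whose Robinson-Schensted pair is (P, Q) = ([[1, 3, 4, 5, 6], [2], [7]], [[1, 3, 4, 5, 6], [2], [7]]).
Reverse the RSK construction: for i from n down to 1, find the cell of Q containing i, remove the entry at that cell from P, and reverse-bump it up through P; the value ejected from row 1 is w(i).

Step i=7: Q has 7 at row 3, column 1; remove 7 from row 3 of P and reverse-bump: 7 enters row 2 and ejects 2; 2 enters row 1 and ejects 1. So w(7) = 1. P is now [[2, 3, 4, 5, 6], [7]].
Step i=6: Q has 6 at row 1, column 5; remove that cell from P, ejecting 6. So w(6) = 6. P is now [[2, 3, 4, 5], [7]].
Step i=5: Q has 5 at row 1, column 4; remove that cell from P, ejecting 5. So w(5) = 5. P is now [[2, 3, 4], [7]].
Step i=4: Q has 4 at row 1, column 3; remove that cell from P, ejecting 4. So w(4) = 4. P is now [[2, 3], [7]].
Step i=3: Q has 3 at row 1, column 2; remove that cell from P, ejecting 3. So w(3) = 3. P is now [[2], [7]].
Step i=2: Q has 2 at row 2, column 1; remove 7 from row 2 of P and reverse-bump: 7 enters row 1 and ejects 2. So w(2) = 2. P is now [[7]].
Step i=1: Q has 1 at row 1, column 1; remove that cell from P, ejecting 7. So w(1) = 7. P is now [].

So w = 7 2 3 4 5 6 1.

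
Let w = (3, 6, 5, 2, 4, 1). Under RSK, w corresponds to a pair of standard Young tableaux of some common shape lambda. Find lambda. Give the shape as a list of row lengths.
Row-insert each entry into an empty tableau.

After inserting 3: P = [[3]].
After inserting 6: P = [[3, 6]].
After inserting 5: P = [[3, 5], [6]].
After inserting 2: P = [[2, 5], [3], [6]].
After inserting 4: P = [[2, 4], [3, 5], [6]].
After inserting 1: P = [[1, 4], [2, 5], [3], [6]].

The final insertion tableau P = [[1, 4], [2, 5], [3], [6]] has shape [2, 2, 1, 1].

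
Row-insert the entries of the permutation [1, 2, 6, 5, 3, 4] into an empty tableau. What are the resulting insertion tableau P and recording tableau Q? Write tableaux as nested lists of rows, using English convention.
P = [[1, 2, 3, 4], [5], [6]], Q = [[1, 2, 3, 6], [4], [5]]

Insert each entry of the permutation into P by Schensted row insertion, recording in Q the position of each new cell.

Insert 1: appended to row 1. P = [[1]], Q = [[1]].
Insert 2: appended to row 1. P = [[1, 2]], Q = [[1, 2]].
Insert 6: appended to row 1. P = [[1, 2, 6]], Q = [[1, 2, 3]].
Insert 5: 5 bumps 6 from row 1; 6 starts row 2. P = [[1, 2, 5], [6]], Q = [[1, 2, 3], [4]].
Insert 3: 3 bumps 5 from row 1; 5 bumps 6 from row 2; 6 starts row 3. P = [[1, 2, 3], [5], [6]], Q = [[1, 2, 3], [4], [5]].
Insert 4: appended to row 1. P = [[1, 2, 3, 4], [5], [6]], Q = [[1, 2, 3, 6], [4], [5]].

So P = [[1, 2, 3, 4], [5], [6]], Q = [[1, 2, 3, 6], [4], [5]].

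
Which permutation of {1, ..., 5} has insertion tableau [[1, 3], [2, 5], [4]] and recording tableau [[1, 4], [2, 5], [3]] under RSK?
4 2 1 5 3

Reverse the RSK construction: for i from n down to 1, find the cell of Q containing i, remove the entry at that cell from P, and reverse-bump it up through P; the value ejected from row 1 is w(i).

Step i=5: Q has 5 at row 2, column 2; remove 5 from row 2 of P and reverse-bump: 5 enters row 1 and ejects 3. So w(5) = 3. P is now [[1, 5], [2], [4]].
Step i=4: Q has 4 at row 1, column 2; remove that cell from P, ejecting 5. So w(4) = 5. P is now [[1], [2], [4]].
Step i=3: Q has 3 at row 3, column 1; remove 4 from row 3 of P and reverse-bump: 4 enters row 2 and ejects 2; 2 enters row 1 and ejects 1. So w(3) = 1. P is now [[2], [4]].
Step i=2: Q has 2 at row 2, column 1; remove 4 from row 2 of P and reverse-bump: 4 enters row 1 and ejects 2. So w(2) = 2. P is now [[4]].
Step i=1: Q has 1 at row 1, column 1; remove that cell from P, ejecting 4. So w(1) = 4. P is now [].

So w = 4 2 1 5 3.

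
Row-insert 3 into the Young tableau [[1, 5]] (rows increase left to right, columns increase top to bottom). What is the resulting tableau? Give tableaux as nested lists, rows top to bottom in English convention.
In row 1, 3 replaces 5 (the leftmost entry greater than 3); 5 is bumped to row 2. 5 starts a new row 2. The new tableau is [[1, 3], [5]].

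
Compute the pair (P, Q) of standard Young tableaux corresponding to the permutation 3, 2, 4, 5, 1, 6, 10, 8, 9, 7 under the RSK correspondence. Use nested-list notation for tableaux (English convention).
Insert each entry of the permutation into P by Schensted row insertion, recording in Q the position of each new cell.

Insert 3: appended to row 1. P = [[3]], Q = [[1]].
Insert 2: 2 bumps 3 from row 1; 3 starts row 2. P = [[2], [3]], Q = [[1], [2]].
Insert 4: appended to row 1. P = [[2, 4], [3]], Q = [[1, 3], [2]].
Insert 5: appended to row 1. P = [[2, 4, 5], [3]], Q = [[1, 3, 4], [2]].
Insert 1: 1 bumps 2 from row 1; 2 bumps 3 from row 2; 3 starts row 3. P = [[1, 4, 5], [2], [3]], Q = [[1, 3, 4], [2], [5]].
Insert 6: appended to row 1. P = [[1, 4, 5, 6], [2], [3]], Q = [[1, 3, 4, 6], [2], [5]].
Insert 10: appended to row 1. P = [[1, 4, 5, 6, 10], [2], [3]], Q = [[1, 3, 4, 6, 7], [2], [5]].
Insert 8: 8 bumps 10 from row 1; 10 appends to row 2. P = [[1, 4, 5, 6, 8], [2, 10], [3]], Q = [[1, 3, 4, 6, 7], [2, 8], [5]].
Insert 9: appended to row 1. P = [[1, 4, 5, 6, 8, 9], [2, 10], [3]], Q = [[1, 3, 4, 6, 7, 9], [2, 8], [5]].
Insert 7: 7 bumps 8 from row 1; 8 bumps 10 from row 2; 10 appends to row 3. P = [[1, 4, 5, 6, 7, 9], [2, 8], [3, 10]], Q = [[1, 3, 4, 6, 7, 9], [2, 8], [5, 10]].

So P = [[1, 4, 5, 6, 7, 9], [2, 8], [3, 10]], Q = [[1, 3, 4, 6, 7, 9], [2, 8], [5, 10]].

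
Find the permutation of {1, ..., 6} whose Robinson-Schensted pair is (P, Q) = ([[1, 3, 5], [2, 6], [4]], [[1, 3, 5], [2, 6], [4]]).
Reverse the RSK construction: for i from n down to 1, find the cell of Q containing i, remove the entry at that cell from P, and reverse-bump it up through P; the value ejected from row 1 is w(i).

Step i=6: Q has 6 at row 2, column 2; remove 6 from row 2 of P and reverse-bump: 6 enters row 1 and ejects 5. So w(6) = 5. P is now [[1, 3, 6], [2], [4]].
Step i=5: Q has 5 at row 1, column 3; remove that cell from P, ejecting 6. So w(5) = 6. P is now [[1, 3], [2], [4]].
Step i=4: Q has 4 at row 3, column 1; remove 4 from row 3 of P and reverse-bump: 4 enters row 2 and ejects 2; 2 enters row 1 and ejects 1. So w(4) = 1. P is now [[2, 3], [4]].
Step i=3: Q has 3 at row 1, column 2; remove that cell from P, ejecting 3. So w(3) = 3. P is now [[2], [4]].
Step i=2: Q has 2 at row 2, column 1; remove 4 from row 2 of P and reverse-bump: 4 enters row 1 and ejects 2. So w(2) = 2. P is now [[4]].
Step i=1: Q has 1 at row 1, column 1; remove that cell from P, ejecting 4. So w(1) = 4. P is now [].

So w = 4 2 3 1 6 5.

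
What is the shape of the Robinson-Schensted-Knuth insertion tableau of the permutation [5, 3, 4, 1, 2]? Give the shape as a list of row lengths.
[2, 2, 1]

RSK row insertion gives P = [[1, 2], [3, 4], [5]], which has shape [2, 2, 1].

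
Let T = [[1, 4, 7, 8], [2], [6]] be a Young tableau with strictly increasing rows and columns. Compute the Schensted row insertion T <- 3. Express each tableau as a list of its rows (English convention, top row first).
[[1, 3, 7, 8], [2, 4], [6]]

In row 1, 3 replaces 4 (the leftmost entry greater than 3); 4 is bumped to row 2. 4 is appended to row 2. The new tableau is [[1, 3, 7, 8], [2, 4], [6]].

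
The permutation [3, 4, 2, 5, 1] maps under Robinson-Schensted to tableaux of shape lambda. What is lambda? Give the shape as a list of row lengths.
[3, 1, 1]

Row-insert each entry into an empty tableau.

After inserting 3: P = [[3]].
After inserting 4: P = [[3, 4]].
After inserting 2: P = [[2, 4], [3]].
After inserting 5: P = [[2, 4, 5], [3]].
After inserting 1: P = [[1, 4, 5], [2], [3]].

The final insertion tableau P = [[1, 4, 5], [2], [3]] has shape [3, 1, 1].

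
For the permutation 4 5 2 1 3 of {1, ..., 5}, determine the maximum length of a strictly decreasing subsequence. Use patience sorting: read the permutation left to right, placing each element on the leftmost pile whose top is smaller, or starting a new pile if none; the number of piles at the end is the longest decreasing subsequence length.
4: new pile. tops = [4]
5: onto pile 1 (replacing 4). tops = [5]
2: new pile. tops = [5, 2]
1: new pile. tops = [5, 2, 1]
3: onto pile 2 (replacing 2). tops = [5, 3, 1]

3 piles, so the longest decreasing subsequence has length 3.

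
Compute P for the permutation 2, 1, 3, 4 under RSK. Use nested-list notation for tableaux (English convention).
P = [[1, 3, 4], [2]]

Insert 2: appended to row 1. P = [[2]].
Insert 1: 1 bumps 2 from row 1; 2 starts row 2. P = [[1], [2]].
Insert 3: appended to row 1. P = [[1, 3], [2]].
Insert 4: appended to row 1. P = [[1, 3, 4], [2]].

So P = [[1, 3, 4], [2]].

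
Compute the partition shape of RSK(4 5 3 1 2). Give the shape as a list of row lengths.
[2, 2, 1]

Row-insert each entry into an empty tableau.

After inserting 4: P = [[4]].
After inserting 5: P = [[4, 5]].
After inserting 3: P = [[3, 5], [4]].
After inserting 1: P = [[1, 5], [3], [4]].
After inserting 2: P = [[1, 2], [3, 5], [4]].

The final insertion tableau P = [[1, 2], [3, 5], [4]] has shape [2, 2, 1].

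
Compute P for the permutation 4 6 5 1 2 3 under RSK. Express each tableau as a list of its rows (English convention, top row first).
Insert 4: appended to row 1. P = [[4]].
Insert 6: appended to row 1. P = [[4, 6]].
Insert 5: 5 bumps 6 from row 1; 6 starts row 2. P = [[4, 5], [6]].
Insert 1: 1 bumps 4 from row 1; 4 bumps 6 from row 2; 6 starts row 3. P = [[1, 5], [4], [6]].
Insert 2: 2 bumps 5 from row 1; 5 appends to row 2. P = [[1, 2], [4, 5], [6]].
Insert 3: appended to row 1. P = [[1, 2, 3], [4, 5], [6]].

So P = [[1, 2, 3], [4, 5], [6]].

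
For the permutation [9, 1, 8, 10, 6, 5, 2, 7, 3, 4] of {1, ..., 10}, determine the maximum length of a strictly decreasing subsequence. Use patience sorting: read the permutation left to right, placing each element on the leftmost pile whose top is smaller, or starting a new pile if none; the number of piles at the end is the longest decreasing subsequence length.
9: new pile. tops = [9]
1: new pile. tops = [9, 1]
8: onto pile 2 (replacing 1). tops = [9, 8]
10: onto pile 1 (replacing 9). tops = [10, 8]
6: new pile. tops = [10, 8, 6]
5: new pile. tops = [10, 8, 6, 5]
2: new pile. tops = [10, 8, 6, 5, 2]
7: onto pile 3 (replacing 6). tops = [10, 8, 7, 5, 2]
3: onto pile 5 (replacing 2). tops = [10, 8, 7, 5, 3]
4: onto pile 5 (replacing 3). tops = [10, 8, 7, 5, 4]

5 piles, so the longest decreasing subsequence has length 5.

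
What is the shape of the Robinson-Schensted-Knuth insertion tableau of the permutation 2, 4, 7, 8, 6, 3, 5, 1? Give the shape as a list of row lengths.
Row-insert each entry into an empty tableau.

After inserting 2: P = [[2]].
After inserting 4: P = [[2, 4]].
After inserting 7: P = [[2, 4, 7]].
After inserting 8: P = [[2, 4, 7, 8]].
After inserting 6: P = [[2, 4, 6, 8], [7]].
After inserting 3: P = [[2, 3, 6, 8], [4], [7]].
After inserting 5: P = [[2, 3, 5, 8], [4, 6], [7]].
After inserting 1: P = [[1, 3, 5, 8], [2, 6], [4], [7]].

The final insertion tableau P = [[1, 3, 5, 8], [2, 6], [4], [7]] has shape [4, 2, 1, 1].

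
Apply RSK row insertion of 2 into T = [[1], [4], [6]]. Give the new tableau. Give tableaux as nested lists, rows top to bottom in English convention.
[[1, 2], [4], [6]]

2 is larger than every entry of row 1, so it is appended to row 1. The new tableau is [[1, 2], [4], [6]].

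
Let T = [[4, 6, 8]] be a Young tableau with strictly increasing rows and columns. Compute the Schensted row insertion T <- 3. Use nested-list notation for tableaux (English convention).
In row 1, 3 replaces 4 (the leftmost entry greater than 3); 4 is bumped to row 2. 4 starts a new row 2. The new tableau is [[3, 6, 8], [4]].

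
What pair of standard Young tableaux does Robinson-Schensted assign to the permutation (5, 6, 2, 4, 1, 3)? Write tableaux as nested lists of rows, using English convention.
P = [[1, 3], [2, 4], [5, 6]], Q = [[1, 2], [3, 4], [5, 6]]

Insert each entry of the permutation into P by Schensted row insertion, recording in Q the position of each new cell.

Insert 5: appended to row 1. P = [[5]].
Insert 6: appended to row 1. P = [[5, 6]].
Insert 2: 2 bumps 5 from row 1; 5 starts row 2. P = [[2, 6], [5]].
Insert 4: 4 bumps 6 from row 1; 6 appends to row 2. P = [[2, 4], [5, 6]].
Insert 1: 1 bumps 2 from row 1; 2 bumps 5 from row 2; 5 starts row 3. P = [[1, 4], [2, 6], [5]].
Insert 3: 3 bumps 4 from row 1; 4 bumps 6 from row 2; 6 appends to row 3. P = [[1, 3], [2, 4], [5, 6]].

So P = [[1, 3], [2, 4], [5, 6]], Q = [[1, 2], [3, 4], [5, 6]].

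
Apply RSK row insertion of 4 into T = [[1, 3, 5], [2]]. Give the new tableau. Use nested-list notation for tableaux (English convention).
In row 1, 4 replaces 5 (the leftmost entry greater than 4); 5 is bumped to row 2. 5 is appended to row 2. The new tableau is [[1, 3, 4], [2, 5]].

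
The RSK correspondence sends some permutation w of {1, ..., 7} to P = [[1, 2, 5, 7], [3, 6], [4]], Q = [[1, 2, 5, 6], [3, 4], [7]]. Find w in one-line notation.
Reverse the RSK construction: for i from n down to 1, find the cell of Q containing i, remove the entry at that cell from P, and reverse-bump it up through P; the value ejected from row 1 is w(i).

Step i=7: Q has 7 at row 3, column 1; remove 4 from row 3 of P and reverse-bump: 4 enters row 2 and ejects 3; 3 enters row 1 and ejects 2. So w(7) = 2. P is now [[1, 3, 5, 7], [4, 6]].
Step i=6: Q has 6 at row 1, column 4; remove that cell from P, ejecting 7. So w(6) = 7. P is now [[1, 3, 5], [4, 6]].
Step i=5: Q has 5 at row 1, column 3; remove that cell from P, ejecting 5. So w(5) = 5. P is now [[1, 3], [4, 6]].
Step i=4: Q has 4 at row 2, column 2; remove 6 from row 2 of P and reverse-bump: 6 enters row 1 and ejects 3. So w(4) = 3. P is now [[1, 6], [4]].
Step i=3: Q has 3 at row 2, column 1; remove 4 from row 2 of P and reverse-bump: 4 enters row 1 and ejects 1. So w(3) = 1. P is now [[4, 6]].
Step i=2: Q has 2 at row 1, column 2; remove that cell from P, ejecting 6. So w(2) = 6. P is now [[4]].
Step i=1: Q has 1 at row 1, column 1; remove that cell from P, ejecting 4. So w(1) = 4. P is now [].

So w = 4 6 1 3 5 7 2.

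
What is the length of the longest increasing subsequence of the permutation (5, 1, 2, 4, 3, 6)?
4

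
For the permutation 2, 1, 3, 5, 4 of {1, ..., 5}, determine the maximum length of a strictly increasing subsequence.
3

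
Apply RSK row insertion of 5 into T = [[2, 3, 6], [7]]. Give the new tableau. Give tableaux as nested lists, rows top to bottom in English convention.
In row 1, 5 replaces 6 (the leftmost entry greater than 5); 6 is bumped to row 2. In row 2, 6 replaces 7 (the leftmost entry greater than 6); 7 is bumped to row 3. 7 starts a new row 3. The new tableau is [[2, 3, 5], [6], [7]].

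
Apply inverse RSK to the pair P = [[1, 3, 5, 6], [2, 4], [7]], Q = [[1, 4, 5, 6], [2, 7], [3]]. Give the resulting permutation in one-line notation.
7 2 1 4 5 6 3

Reverse the RSK construction: for i from n down to 1, find the cell of Q containing i, remove the entry at that cell from P, and reverse-bump it up through P; the value ejected from row 1 is w(i).

Step i=7: Q has 7 at row 2, column 2; remove 4 from row 2 of P and reverse-bump: 4 enters row 1 and ejects 3. So w(7) = 3. P is now [[1, 4, 5, 6], [2], [7]].
Step i=6: Q has 6 at row 1, column 4; remove that cell from P, ejecting 6. So w(6) = 6. P is now [[1, 4, 5], [2], [7]].
Step i=5: Q has 5 at row 1, column 3; remove that cell from P, ejecting 5. So w(5) = 5. P is now [[1, 4], [2], [7]].
Step i=4: Q has 4 at row 1, column 2; remove that cell from P, ejecting 4. So w(4) = 4. P is now [[1], [2], [7]].
Step i=3: Q has 3 at row 3, column 1; remove 7 from row 3 of P and reverse-bump: 7 enters row 2 and ejects 2; 2 enters row 1 and ejects 1. So w(3) = 1. P is now [[2], [7]].
Step i=2: Q has 2 at row 2, column 1; remove 7 from row 2 of P and reverse-bump: 7 enters row 1 and ejects 2. So w(2) = 2. P is now [[7]].
Step i=1: Q has 1 at row 1, column 1; remove that cell from P, ejecting 7. So w(1) = 7. P is now [].

So w = 7 2 1 4 5 6 3.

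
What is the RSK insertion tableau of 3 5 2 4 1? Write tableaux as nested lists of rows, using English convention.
P = [[1, 4], [2, 5], [3]]

After inserting 3: P = [[3]].
After inserting 5: P = [[3, 5]].
After inserting 2: P = [[2, 5], [3]].
After inserting 4: P = [[2, 4], [3, 5]].
After inserting 1: P = [[1, 4], [2, 5], [3]].

So P = [[1, 4], [2, 5], [3]].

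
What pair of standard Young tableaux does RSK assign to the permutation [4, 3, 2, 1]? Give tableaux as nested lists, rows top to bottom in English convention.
P = [[1], [2], [3], [4]], Q = [[1], [2], [3], [4]]

Insert each entry of the permutation into P by Schensted row insertion, recording in Q the position of each new cell.

Insert 4: appended to row 1. P = [[4]].
Insert 3: 3 bumps 4 from row 1; 4 starts row 2. P = [[3], [4]].
Insert 2: 2 bumps 3 from row 1; 3 bumps 4 from row 2; 4 starts row 3. P = [[2], [3], [4]].
Insert 1: 1 bumps 2 from row 1; 2 bumps 3 from row 2; 3 bumps 4 from row 3; 4 starts row 4. P = [[1], [2], [3], [4]].

So P = [[1], [2], [3], [4]], Q = [[1], [2], [3], [4]].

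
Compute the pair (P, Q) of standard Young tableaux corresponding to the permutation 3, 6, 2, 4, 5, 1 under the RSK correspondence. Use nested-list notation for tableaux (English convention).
P = [[1, 4, 5], [2, 6], [3]], Q = [[1, 2, 5], [3, 4], [6]]

Insert each entry of the permutation into P by Schensted row insertion, recording in Q the position of each new cell.

After inserting 3: P = [[3]].
After inserting 6: P = [[3, 6]].
After inserting 2: P = [[2, 6], [3]].
After inserting 4: P = [[2, 4], [3, 6]].
After inserting 5: P = [[2, 4, 5], [3, 6]].
After inserting 1: P = [[1, 4, 5], [2, 6], [3]].

So P = [[1, 4, 5], [2, 6], [3]], Q = [[1, 2, 5], [3, 4], [6]].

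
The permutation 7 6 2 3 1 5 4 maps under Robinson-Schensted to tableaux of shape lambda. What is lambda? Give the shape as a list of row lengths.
[3, 2, 1, 1]

Row-insert each entry into an empty tableau.

After inserting 7: P = [[7]].
After inserting 6: P = [[6], [7]].
After inserting 2: P = [[2], [6], [7]].
After inserting 3: P = [[2, 3], [6], [7]].
After inserting 1: P = [[1, 3], [2], [6], [7]].
After inserting 5: P = [[1, 3, 5], [2], [6], [7]].
After inserting 4: P = [[1, 3, 4], [2, 5], [6], [7]].

The final insertion tableau P = [[1, 3, 4], [2, 5], [6], [7]] has shape [3, 2, 1, 1].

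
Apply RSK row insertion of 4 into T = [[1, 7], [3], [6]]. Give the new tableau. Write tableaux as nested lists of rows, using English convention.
[[1, 4], [3, 7], [6]]

In row 1, 4 replaces 7 (the leftmost entry greater than 4); 7 is bumped to row 2. 7 is appended to row 2. The new tableau is [[1, 4], [3, 7], [6]].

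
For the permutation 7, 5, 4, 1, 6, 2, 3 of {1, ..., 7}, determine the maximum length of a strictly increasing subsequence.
3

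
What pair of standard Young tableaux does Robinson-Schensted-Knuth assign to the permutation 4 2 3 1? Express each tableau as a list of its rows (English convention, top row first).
P = [[1, 3], [2], [4]], Q = [[1, 3], [2], [4]]

Insert each entry of the permutation into P by Schensted row insertion, recording in Q the position of each new cell.

Insert 4: appended to row 1. P = [[4]].
Insert 2: 2 bumps 4 from row 1; 4 starts row 2. P = [[2], [4]].
Insert 3: appended to row 1. P = [[2, 3], [4]].
Insert 1: 1 bumps 2 from row 1; 2 bumps 4 from row 2; 4 starts row 3. P = [[1, 3], [2], [4]].

So P = [[1, 3], [2], [4]], Q = [[1, 3], [2], [4]].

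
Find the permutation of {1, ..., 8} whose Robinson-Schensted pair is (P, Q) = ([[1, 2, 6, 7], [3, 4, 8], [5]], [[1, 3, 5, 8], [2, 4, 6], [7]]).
Reverse the RSK construction: for i from n down to 1, find the cell of Q containing i, remove the entry at that cell from P, and reverse-bump it up through P; the value ejected from row 1 is w(i).

Step i=8: Q has 8 at row 1, column 4; remove that cell from P, ejecting 7. So w(8) = 7. P is now [[1, 2, 6], [3, 4, 8], [5]].
Step i=7: Q has 7 at row 3, column 1; remove 5 from row 3 of P and reverse-bump: 5 enters row 2 and ejects 4; 4 enters row 1 and ejects 2. So w(7) = 2. P is now [[1, 4, 6], [3, 5, 8]].
Step i=6: Q has 6 at row 2, column 3; remove 8 from row 2 of P and reverse-bump: 8 enters row 1 and ejects 6. So w(6) = 6. P is now [[1, 4, 8], [3, 5]].
Step i=5: Q has 5 at row 1, column 3; remove that cell from P, ejecting 8. So w(5) = 8. P is now [[1, 4], [3, 5]].
Step i=4: Q has 4 at row 2, column 2; remove 5 from row 2 of P and reverse-bump: 5 enters row 1 and ejects 4. So w(4) = 4. P is now [[1, 5], [3]].
Step i=3: Q has 3 at row 1, column 2; remove that cell from P, ejecting 5. So w(3) = 5. P is now [[1], [3]].
Step i=2: Q has 2 at row 2, column 1; remove 3 from row 2 of P and reverse-bump: 3 enters row 1 and ejects 1. So w(2) = 1. P is now [[3]].
Step i=1: Q has 1 at row 1, column 1; remove that cell from P, ejecting 3. So w(1) = 3. P is now [].

So w = 3 1 5 4 8 6 2 7.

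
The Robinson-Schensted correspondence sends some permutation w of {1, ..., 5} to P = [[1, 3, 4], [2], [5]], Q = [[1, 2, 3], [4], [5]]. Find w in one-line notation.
Reverse RSK: for i = n, n-1, ..., 1, locate i in Q, remove the corresponding corner cell from P, and reverse-bump its entry up through P; the value ejected from row 1 is w(i).

So w = 2 3 5 4 1.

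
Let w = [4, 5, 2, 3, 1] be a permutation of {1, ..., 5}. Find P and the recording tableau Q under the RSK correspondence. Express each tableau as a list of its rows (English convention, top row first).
P = [[1, 3], [2, 5], [4]], Q = [[1, 2], [3, 4], [5]]

Insert each entry of the permutation into P by Schensted row insertion, recording in Q the position of each new cell.

Insert 4: appended to row 1. P = [[4]], Q = [[1]].
Insert 5: appended to row 1. P = [[4, 5]], Q = [[1, 2]].
Insert 2: 2 bumps 4 from row 1; 4 starts row 2. P = [[2, 5], [4]], Q = [[1, 2], [3]].
Insert 3: 3 bumps 5 from row 1; 5 appends to row 2. P = [[2, 3], [4, 5]], Q = [[1, 2], [3, 4]].
Insert 1: 1 bumps 2 from row 1; 2 bumps 4 from row 2; 4 starts row 3. P = [[1, 3], [2, 5], [4]], Q = [[1, 2], [3, 4], [5]].

So P = [[1, 3], [2, 5], [4]], Q = [[1, 2], [3, 4], [5]].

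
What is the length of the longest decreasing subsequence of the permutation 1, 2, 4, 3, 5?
2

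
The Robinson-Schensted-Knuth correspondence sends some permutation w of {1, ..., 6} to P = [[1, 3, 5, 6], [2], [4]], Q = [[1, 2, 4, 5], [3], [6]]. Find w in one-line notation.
2 4 3 5 6 1

Reverse the RSK construction: for i from n down to 1, find the cell of Q containing i, remove the entry at that cell from P, and reverse-bump it up through P; the value ejected from row 1 is w(i).

Step i=6: Q has 6 at row 3, column 1; remove 4 from row 3 of P and reverse-bump: 4 enters row 2 and ejects 2; 2 enters row 1 and ejects 1. So w(6) = 1. P is now [[2, 3, 5, 6], [4]].
Step i=5: Q has 5 at row 1, column 4; remove that cell from P, ejecting 6. So w(5) = 6. P is now [[2, 3, 5], [4]].
Step i=4: Q has 4 at row 1, column 3; remove that cell from P, ejecting 5. So w(4) = 5. P is now [[2, 3], [4]].
Step i=3: Q has 3 at row 2, column 1; remove 4 from row 2 of P and reverse-bump: 4 enters row 1 and ejects 3. So w(3) = 3. P is now [[2, 4]].
Step i=2: Q has 2 at row 1, column 2; remove that cell from P, ejecting 4. So w(2) = 4. P is now [[2]].
Step i=1: Q has 1 at row 1, column 1; remove that cell from P, ejecting 2. So w(1) = 2. P is now [].

So w = 2 4 3 5 6 1.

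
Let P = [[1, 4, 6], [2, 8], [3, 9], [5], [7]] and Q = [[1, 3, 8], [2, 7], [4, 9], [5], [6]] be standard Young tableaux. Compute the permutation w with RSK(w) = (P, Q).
Reverse the RSK construction: for i from n down to 1, find the cell of Q containing i, remove the entry at that cell from P, and reverse-bump it up through P; the value ejected from row 1 is w(i).

Step i=9: Q has 9 at row 3, column 2; remove 9 from row 3 of P and reverse-bump: 9 enters row 2 and ejects 8; 8 enters row 1 and ejects 6. So w(9) = 6. P is now [[1, 4, 8], [2, 9], [3], [5], [7]].
Step i=8: Q has 8 at row 1, column 3; remove that cell from P, ejecting 8. So w(8) = 8. P is now [[1, 4], [2, 9], [3], [5], [7]].
Step i=7: Q has 7 at row 2, column 2; remove 9 from row 2 of P and reverse-bump: 9 enters row 1 and ejects 4. So w(7) = 4. P is now [[1, 9], [2], [3], [5], [7]].
Step i=6: Q has 6 at row 5, column 1; remove 7 from row 5 of P and reverse-bump: 7 enters row 4 and ejects 5; 5 enters row 3 and ejects 3; 3 enters row 2 and ejects 2; 2 enters row 1 and ejects 1. So w(6) = 1. P is now [[2, 9], [3], [5], [7]].
Step i=5: Q has 5 at row 4, column 1; remove 7 from row 4 of P and reverse-bump: 7 enters row 3 and ejects 5; 5 enters row 2 and ejects 3; 3 enters row 1 and ejects 2. So w(5) = 2. P is now [[3, 9], [5], [7]].
Step i=4: Q has 4 at row 3, column 1; remove 7 from row 3 of P and reverse-bump: 7 enters row 2 and ejects 5; 5 enters row 1 and ejects 3. So w(4) = 3. P is now [[5, 9], [7]].
Step i=3: Q has 3 at row 1, column 2; remove that cell from P, ejecting 9. So w(3) = 9. P is now [[5], [7]].
Step i=2: Q has 2 at row 2, column 1; remove 7 from row 2 of P and reverse-bump: 7 enters row 1 and ejects 5. So w(2) = 5. P is now [[7]].
Step i=1: Q has 1 at row 1, column 1; remove that cell from P, ejecting 7. So w(1) = 7. P is now [].

So w = 7 5 9 3 2 1 4 8 6.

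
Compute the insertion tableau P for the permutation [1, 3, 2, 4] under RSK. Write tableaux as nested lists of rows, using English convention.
Insert 1: appended to row 1. P = [[1]].
Insert 3: appended to row 1. P = [[1, 3]].
Insert 2: 2 bumps 3 from row 1; 3 starts row 2. P = [[1, 2], [3]].
Insert 4: appended to row 1. P = [[1, 2, 4], [3]].

So P = [[1, 2, 4], [3]].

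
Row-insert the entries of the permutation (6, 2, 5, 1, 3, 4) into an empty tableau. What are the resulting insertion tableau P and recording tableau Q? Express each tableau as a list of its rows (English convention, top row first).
Insert each entry of the permutation into P by Schensted row insertion, recording in Q the position of each new cell.

Insert 6: appended to row 1. P = [[6]], Q = [[1]].
Insert 2: 2 bumps 6 from row 1; 6 starts row 2. P = [[2], [6]], Q = [[1], [2]].
Insert 5: appended to row 1. P = [[2, 5], [6]], Q = [[1, 3], [2]].
Insert 1: 1 bumps 2 from row 1; 2 bumps 6 from row 2; 6 starts row 3. P = [[1, 5], [2], [6]], Q = [[1, 3], [2], [4]].
Insert 3: 3 bumps 5 from row 1; 5 appends to row 2. P = [[1, 3], [2, 5], [6]], Q = [[1, 3], [2, 5], [4]].
Insert 4: appended to row 1. P = [[1, 3, 4], [2, 5], [6]], Q = [[1, 3, 6], [2, 5], [4]].

So P = [[1, 3, 4], [2, 5], [6]], Q = [[1, 3, 6], [2, 5], [4]].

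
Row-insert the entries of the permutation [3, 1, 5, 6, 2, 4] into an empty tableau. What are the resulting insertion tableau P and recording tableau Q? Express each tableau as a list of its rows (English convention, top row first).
P = [[1, 2, 4], [3, 5, 6]], Q = [[1, 3, 4], [2, 5, 6]]

Insert each entry of the permutation into P by Schensted row insertion, recording in Q the position of each new cell.

After inserting 3: P = [[3]].
After inserting 1: P = [[1], [3]].
After inserting 5: P = [[1, 5], [3]].
After inserting 6: P = [[1, 5, 6], [3]].
After inserting 2: P = [[1, 2, 6], [3, 5]].
After inserting 4: P = [[1, 2, 4], [3, 5, 6]].

So P = [[1, 2, 4], [3, 5, 6]], Q = [[1, 3, 4], [2, 5, 6]].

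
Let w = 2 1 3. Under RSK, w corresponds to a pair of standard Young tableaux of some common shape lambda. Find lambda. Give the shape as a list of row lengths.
[2, 1]

Row-insert each entry into an empty tableau.

After inserting 2: P = [[2]].
After inserting 1: P = [[1], [2]].
After inserting 3: P = [[1, 3], [2]].

The final insertion tableau P = [[1, 3], [2]] has shape [2, 1].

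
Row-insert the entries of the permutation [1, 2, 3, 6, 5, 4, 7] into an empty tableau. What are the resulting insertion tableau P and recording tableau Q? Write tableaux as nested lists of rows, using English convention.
P = [[1, 2, 3, 4, 7], [5], [6]], Q = [[1, 2, 3, 4, 7], [5], [6]]

Insert each entry of the permutation into P by Schensted row insertion, recording in Q the position of each new cell.

Insert 1: appended to row 1. P = [[1]], Q = [[1]].
Insert 2: appended to row 1. P = [[1, 2]], Q = [[1, 2]].
Insert 3: appended to row 1. P = [[1, 2, 3]], Q = [[1, 2, 3]].
Insert 6: appended to row 1. P = [[1, 2, 3, 6]], Q = [[1, 2, 3, 4]].
Insert 5: 5 bumps 6 from row 1; 6 starts row 2. P = [[1, 2, 3, 5], [6]], Q = [[1, 2, 3, 4], [5]].
Insert 4: 4 bumps 5 from row 1; 5 bumps 6 from row 2; 6 starts row 3. P = [[1, 2, 3, 4], [5], [6]], Q = [[1, 2, 3, 4], [5], [6]].
Insert 7: appended to row 1. P = [[1, 2, 3, 4, 7], [5], [6]], Q = [[1, 2, 3, 4, 7], [5], [6]].

So P = [[1, 2, 3, 4, 7], [5], [6]], Q = [[1, 2, 3, 4, 7], [5], [6]].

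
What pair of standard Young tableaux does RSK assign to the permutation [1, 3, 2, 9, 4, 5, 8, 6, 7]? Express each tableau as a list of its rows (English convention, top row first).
P = [[1, 2, 4, 5, 6, 7], [3, 8], [9]], Q = [[1, 2, 4, 6, 7, 9], [3, 5], [8]]

Insert each entry of the permutation into P by Schensted row insertion, recording in Q the position of each new cell.

Insert 1: appended to row 1. P = [[1]], Q = [[1]].
Insert 3: appended to row 1. P = [[1, 3]], Q = [[1, 2]].
Insert 2: 2 bumps 3 from row 1; 3 starts row 2. P = [[1, 2], [3]], Q = [[1, 2], [3]].
Insert 9: appended to row 1. P = [[1, 2, 9], [3]], Q = [[1, 2, 4], [3]].
Insert 4: 4 bumps 9 from row 1; 9 appends to row 2. P = [[1, 2, 4], [3, 9]], Q = [[1, 2, 4], [3, 5]].
Insert 5: appended to row 1. P = [[1, 2, 4, 5], [3, 9]], Q = [[1, 2, 4, 6], [3, 5]].
Insert 8: appended to row 1. P = [[1, 2, 4, 5, 8], [3, 9]], Q = [[1, 2, 4, 6, 7], [3, 5]].
Insert 6: 6 bumps 8 from row 1; 8 bumps 9 from row 2; 9 starts row 3. P = [[1, 2, 4, 5, 6], [3, 8], [9]], Q = [[1, 2, 4, 6, 7], [3, 5], [8]].
Insert 7: appended to row 1. P = [[1, 2, 4, 5, 6, 7], [3, 8], [9]], Q = [[1, 2, 4, 6, 7, 9], [3, 5], [8]].

So P = [[1, 2, 4, 5, 6, 7], [3, 8], [9]], Q = [[1, 2, 4, 6, 7, 9], [3, 5], [8]].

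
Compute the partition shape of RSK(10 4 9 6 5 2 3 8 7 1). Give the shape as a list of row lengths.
[3, 3, 1, 1, 1, 1]

Row-insert each entry into an empty tableau.

After inserting 10: P = [[10]].
After inserting 4: P = [[4], [10]].
After inserting 9: P = [[4, 9], [10]].
After inserting 6: P = [[4, 6], [9], [10]].
After inserting 5: P = [[4, 5], [6], [9], [10]].
After inserting 2: P = [[2, 5], [4], [6], [9], [10]].
After inserting 3: P = [[2, 3], [4, 5], [6], [9], [10]].
After inserting 8: P = [[2, 3, 8], [4, 5], [6], [9], [10]].
After inserting 7: P = [[2, 3, 7], [4, 5, 8], [6], [9], [10]].
After inserting 1: P = [[1, 3, 7], [2, 5, 8], [4], [6], [9], [10]].

The final insertion tableau P = [[1, 3, 7], [2, 5, 8], [4], [6], [9], [10]] has shape [3, 3, 1, 1, 1, 1].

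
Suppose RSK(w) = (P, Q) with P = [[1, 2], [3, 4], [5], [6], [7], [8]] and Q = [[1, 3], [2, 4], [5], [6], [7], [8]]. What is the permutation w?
3 1 8 7 6 5 4 2

Reverse the RSK construction: for i from n down to 1, find the cell of Q containing i, remove the entry at that cell from P, and reverse-bump it up through P; the value ejected from row 1 is w(i).

Step i=8: Q has 8 at row 6, column 1; remove 8 from row 6 of P and reverse-bump: 8 enters row 5 and ejects 7; 7 enters row 4 and ejects 6; 6 enters row 3 and ejects 5; 5 enters row 2 and ejects 4; 4 enters row 1 and ejects 2. So w(8) = 2. P is now [[1, 4], [3, 5], [6], [7], [8]].
Step i=7: Q has 7 at row 5, column 1; remove 8 from row 5 of P and reverse-bump: 8 enters row 4 and ejects 7; 7 enters row 3 and ejects 6; 6 enters row 2 and ejects 5; 5 enters row 1 and ejects 4. So w(7) = 4. P is now [[1, 5], [3, 6], [7], [8]].
Step i=6: Q has 6 at row 4, column 1; remove 8 from row 4 of P and reverse-bump: 8 enters row 3 and ejects 7; 7 enters row 2 and ejects 6; 6 enters row 1 and ejects 5. So w(6) = 5. P is now [[1, 6], [3, 7], [8]].
Step i=5: Q has 5 at row 3, column 1; remove 8 from row 3 of P and reverse-bump: 8 enters row 2 and ejects 7; 7 enters row 1 and ejects 6. So w(5) = 6. P is now [[1, 7], [3, 8]].
Step i=4: Q has 4 at row 2, column 2; remove 8 from row 2 of P and reverse-bump: 8 enters row 1 and ejects 7. So w(4) = 7. P is now [[1, 8], [3]].
Step i=3: Q has 3 at row 1, column 2; remove that cell from P, ejecting 8. So w(3) = 8. P is now [[1], [3]].
Step i=2: Q has 2 at row 2, column 1; remove 3 from row 2 of P and reverse-bump: 3 enters row 1 and ejects 1. So w(2) = 1. P is now [[3]].
Step i=1: Q has 1 at row 1, column 1; remove that cell from P, ejecting 3. So w(1) = 3. P is now [].

So w = 3 1 8 7 6 5 4 2.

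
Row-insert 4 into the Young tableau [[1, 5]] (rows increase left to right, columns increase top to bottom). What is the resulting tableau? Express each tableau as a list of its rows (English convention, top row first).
[[1, 4], [5]]

In row 1, 4 replaces 5 (the leftmost entry greater than 4); 5 is bumped to row 2. 5 starts a new row 2. The new tableau is [[1, 4], [5]].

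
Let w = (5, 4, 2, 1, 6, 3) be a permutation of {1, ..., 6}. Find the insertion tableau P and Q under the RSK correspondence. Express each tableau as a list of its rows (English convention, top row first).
P = [[1, 3], [2, 6], [4], [5]], Q = [[1, 5], [2, 6], [3], [4]]

Insert each entry of the permutation into P by Schensted row insertion, recording in Q the position of each new cell.

Insert 5: appended to row 1. P = [[5]], Q = [[1]].
Insert 4: 4 bumps 5 from row 1; 5 starts row 2. P = [[4], [5]], Q = [[1], [2]].
Insert 2: 2 bumps 4 from row 1; 4 bumps 5 from row 2; 5 starts row 3. P = [[2], [4], [5]], Q = [[1], [2], [3]].
Insert 1: 1 bumps 2 from row 1; 2 bumps 4 from row 2; 4 bumps 5 from row 3; 5 starts row 4. P = [[1], [2], [4], [5]], Q = [[1], [2], [3], [4]].
Insert 6: appended to row 1. P = [[1, 6], [2], [4], [5]], Q = [[1, 5], [2], [3], [4]].
Insert 3: 3 bumps 6 from row 1; 6 appends to row 2. P = [[1, 3], [2, 6], [4], [5]], Q = [[1, 5], [2, 6], [3], [4]].

So P = [[1, 3], [2, 6], [4], [5]], Q = [[1, 5], [2, 6], [3], [4]].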